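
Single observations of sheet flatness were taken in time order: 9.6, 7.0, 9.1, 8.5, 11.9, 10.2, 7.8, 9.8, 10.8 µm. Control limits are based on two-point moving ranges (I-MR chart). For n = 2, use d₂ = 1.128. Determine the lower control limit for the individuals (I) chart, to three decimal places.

X̄ = (9.6 + 7.0 + 9.1 + 8.5 + 11.9 + 10.2 + 7.8 + 9.8 + 10.8) / 9 = 9.4111
Moving ranges: 2.6, 2.1, 0.6, 3.4, 1.7, 2.4, 2.0, 1.0; M̄R̄ = 15.8000 / 8 = 1.9750
LCL = X̄ − 3·M̄R̄/d₂ = 9.4111 − 3 × 1.9750 / 1.128 = 4.1585

4.158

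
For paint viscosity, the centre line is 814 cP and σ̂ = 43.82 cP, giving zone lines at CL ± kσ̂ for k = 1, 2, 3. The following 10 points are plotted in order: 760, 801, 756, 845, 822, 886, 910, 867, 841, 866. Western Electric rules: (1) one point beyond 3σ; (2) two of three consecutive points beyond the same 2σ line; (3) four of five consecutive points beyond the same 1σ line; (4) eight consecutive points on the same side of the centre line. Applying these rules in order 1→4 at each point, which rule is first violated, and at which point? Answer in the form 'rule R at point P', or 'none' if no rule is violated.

Zone of each point (C = within 1σ̂, B = 1σ̂–2σ̂, A = 2σ̂–3σ̂, * = beyond 3σ̂; sign = side of CL): 1:-B, 2:-C, 3:-B, 4:+C, 5:+C, 6:+B, 7:+A, 8:+B, 9:+C, 10:+B
Rule 3 (four of five consecutive points beyond the same 1σ limit) is satisfied at point 10.

rule 3 at point 10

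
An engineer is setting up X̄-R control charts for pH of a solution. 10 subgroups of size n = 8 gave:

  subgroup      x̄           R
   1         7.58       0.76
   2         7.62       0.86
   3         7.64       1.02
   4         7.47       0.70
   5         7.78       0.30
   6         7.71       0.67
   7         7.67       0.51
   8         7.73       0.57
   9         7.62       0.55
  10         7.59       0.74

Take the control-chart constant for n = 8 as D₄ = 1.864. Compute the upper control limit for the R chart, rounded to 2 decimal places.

R̄ = (0.76 + 0.86 + 1.02 + 0.70 + 0.30 + 0.67 + 0.51 + 0.57 + 0.55 + 0.74) / 10 = 6.6800 / 10 = 0.6680
UCL_R = D₄·R̄ = 1.864 × 0.6680 = 1.2452

1.25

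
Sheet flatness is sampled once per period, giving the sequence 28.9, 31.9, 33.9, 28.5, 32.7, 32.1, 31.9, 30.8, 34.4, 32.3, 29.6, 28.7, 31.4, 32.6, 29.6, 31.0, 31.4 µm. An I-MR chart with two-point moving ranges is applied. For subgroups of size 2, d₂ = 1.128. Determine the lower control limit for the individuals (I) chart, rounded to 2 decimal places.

X̄ = (28.9 + 31.9 + 33.9 + 28.5 + 32.7 + 32.1 + 31.9 + 30.8 + 34.4 + 32.3 + 29.6 + 28.7 + 31.4 + 32.6 + 29.6 + 31.0 + 31.4) / 17 = 31.2765
Moving ranges: 3.0, 2.0, 5.4, 4.2, 0.6, 0.2, 1.1, 3.6, 2.1, 2.7, 0.9, 2.7, 1.2, 3.0, 1.4, 0.4; M̄R̄ = 34.5000 / 16 = 2.1562
LCL = X̄ − 3·M̄R̄/d₂ = 31.2765 − 3 × 2.1562 / 1.128 = 25.5418

25.54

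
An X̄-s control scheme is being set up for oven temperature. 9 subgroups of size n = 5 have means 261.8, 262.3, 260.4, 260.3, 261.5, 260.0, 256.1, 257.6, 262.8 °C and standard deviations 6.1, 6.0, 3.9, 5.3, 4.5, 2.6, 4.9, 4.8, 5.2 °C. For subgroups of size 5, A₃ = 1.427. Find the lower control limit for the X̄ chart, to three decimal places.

253.446

X̄̄ = (261.8 + 262.3 + 260.4 + 260.3 + 261.5 + 260.0 + 256.1 + 257.6 + 262.8) / 9 = 260.3111
s̄ = (6.1 + 6.0 + 3.9 + 5.3 + 4.5 + 2.6 + 4.9 + 4.8 + 5.2) / 9 = 4.8111
LCL = X̄̄ − A₃·s̄ = 260.3111 − 1.427 × 4.8111 = 253.4457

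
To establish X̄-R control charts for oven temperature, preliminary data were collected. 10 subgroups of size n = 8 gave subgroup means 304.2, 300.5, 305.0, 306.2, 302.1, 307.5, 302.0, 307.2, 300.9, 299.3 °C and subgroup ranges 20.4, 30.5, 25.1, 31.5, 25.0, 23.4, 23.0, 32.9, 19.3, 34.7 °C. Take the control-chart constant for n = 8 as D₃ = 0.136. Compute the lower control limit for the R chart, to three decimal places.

R̄ = (20.4 + 30.5 + 25.1 + 31.5 + 25.0 + 23.4 + 23.0 + 32.9 + 19.3 + 34.7) / 10 = 265.8000 / 10 = 26.5800
LCL_R = D₃·R̄ = 0.136 × 26.5800 = 3.6149

3.615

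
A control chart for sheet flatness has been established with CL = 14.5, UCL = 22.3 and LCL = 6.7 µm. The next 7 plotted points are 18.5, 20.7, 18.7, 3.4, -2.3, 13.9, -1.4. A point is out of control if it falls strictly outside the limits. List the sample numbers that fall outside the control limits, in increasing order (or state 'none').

Compare each point to [6.7, 22.3]: sample 4 = 3.4 < LCL; sample 5 = -2.3 < LCL; sample 7 = -1.4 < LCL.

4, 5, 7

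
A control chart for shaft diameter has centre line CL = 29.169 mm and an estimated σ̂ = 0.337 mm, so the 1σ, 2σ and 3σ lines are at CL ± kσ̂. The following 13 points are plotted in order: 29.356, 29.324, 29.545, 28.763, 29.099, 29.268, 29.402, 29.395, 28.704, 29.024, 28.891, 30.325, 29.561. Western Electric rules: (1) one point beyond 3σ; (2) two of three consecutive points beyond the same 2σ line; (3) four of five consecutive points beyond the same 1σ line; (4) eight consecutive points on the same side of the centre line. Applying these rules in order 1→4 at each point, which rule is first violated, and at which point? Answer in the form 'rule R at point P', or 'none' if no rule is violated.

Zone of each point (C = within 1σ̂, B = 1σ̂–2σ̂, A = 2σ̂–3σ̂, * = beyond 3σ̂; sign = side of CL): 1:+C, 2:+C, 3:+B, 4:-B, 5:-C, 6:+C, 7:+C, 8:+C, 9:-B, 10:-C, 11:-C, 12:+*, 13:+B
Rule 1 (one point beyond the 3σ limits) is satisfied at point 12.

rule 1 at point 12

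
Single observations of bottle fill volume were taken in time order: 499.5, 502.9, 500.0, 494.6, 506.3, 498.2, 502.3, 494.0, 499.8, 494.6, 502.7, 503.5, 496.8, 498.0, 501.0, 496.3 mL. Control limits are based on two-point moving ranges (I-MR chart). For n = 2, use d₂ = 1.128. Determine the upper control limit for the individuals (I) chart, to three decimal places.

513.484

X̄ = (499.5 + 502.9 + 500.0 + 494.6 + 506.3 + 498.2 + 502.3 + 494.0 + 499.8 + 494.6 + 502.7 + 503.5 + 496.8 + 498.0 + 501.0 + 496.3) / 16 = 499.4062
Moving ranges: 3.4, 2.9, 5.4, 11.7, 8.1, 4.1, 8.3, 5.8, 5.2, 8.1, 0.8, 6.7, 1.2, 3.0, 4.7; M̄R̄ = 79.4000 / 15 = 5.2933
UCL = X̄ + 3·M̄R̄/d₂ = 499.4062 + 3 × 5.2933 / 1.128 = 513.4843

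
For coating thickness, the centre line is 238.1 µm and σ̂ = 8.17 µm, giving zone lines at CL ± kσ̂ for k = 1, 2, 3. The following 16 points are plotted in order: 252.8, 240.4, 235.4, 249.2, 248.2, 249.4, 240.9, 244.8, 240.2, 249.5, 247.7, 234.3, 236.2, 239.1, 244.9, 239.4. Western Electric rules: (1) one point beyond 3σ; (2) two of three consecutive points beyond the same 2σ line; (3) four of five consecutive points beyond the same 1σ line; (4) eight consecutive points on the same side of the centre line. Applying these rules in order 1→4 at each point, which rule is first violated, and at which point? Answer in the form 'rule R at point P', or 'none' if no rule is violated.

Zone of each point (C = within 1σ̂, B = 1σ̂–2σ̂, A = 2σ̂–3σ̂, * = beyond 3σ̂; sign = side of CL): 1:+B, 2:+C, 3:-C, 4:+B, 5:+B, 6:+B, 7:+C, 8:+C, 9:+C, 10:+B, 11:+B, 12:-C, 13:-C, 14:+C, 15:+C, 16:+C
Rule 4 (eight consecutive points on the same side of the centre line) is satisfied at point 11.

rule 4 at point 11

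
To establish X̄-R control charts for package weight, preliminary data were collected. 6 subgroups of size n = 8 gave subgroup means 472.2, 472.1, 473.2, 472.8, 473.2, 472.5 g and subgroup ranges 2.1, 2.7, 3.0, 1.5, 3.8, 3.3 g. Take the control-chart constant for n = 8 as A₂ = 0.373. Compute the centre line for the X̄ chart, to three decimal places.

X̄̄ = (472.2 + 472.1 + 473.2 + 472.8 + 473.2 + 472.5) / 6 = 2836.0000 / 6 = 472.6667
CL = X̄̄ = 472.6667

472.667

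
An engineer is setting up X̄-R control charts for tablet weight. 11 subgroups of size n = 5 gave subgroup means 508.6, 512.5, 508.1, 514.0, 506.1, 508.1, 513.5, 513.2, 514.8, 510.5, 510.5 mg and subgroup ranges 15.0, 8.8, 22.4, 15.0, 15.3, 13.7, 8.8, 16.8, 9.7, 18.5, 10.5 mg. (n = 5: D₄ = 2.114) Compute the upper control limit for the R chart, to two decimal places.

R̄ = (15.0 + 8.8 + 22.4 + 15.0 + 15.3 + 13.7 + 8.8 + 16.8 + 9.7 + 18.5 + 10.5) / 11 = 154.5000 / 11 = 14.0455
UCL_R = D₄·R̄ = 2.114 × 14.0455 = 29.6921

29.69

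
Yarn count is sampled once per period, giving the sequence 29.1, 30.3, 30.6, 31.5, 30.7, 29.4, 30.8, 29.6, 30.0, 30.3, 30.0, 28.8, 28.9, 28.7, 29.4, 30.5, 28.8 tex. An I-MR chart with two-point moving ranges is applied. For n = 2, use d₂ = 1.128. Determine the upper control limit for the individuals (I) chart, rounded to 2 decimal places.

X̄ = (29.1 + 30.3 + 30.6 + 31.5 + 30.7 + 29.4 + 30.8 + 29.6 + 30.0 + 30.3 + 30.0 + 28.8 + 28.9 + 28.7 + 29.4 + 30.5 + 28.8) / 17 = 29.8471
Moving ranges: 1.2, 0.3, 0.9, 0.8, 1.3, 1.4, 1.2, 0.4, 0.3, 0.3, 1.2, 0.1, 0.2, 0.7, 1.1, 1.7; M̄R̄ = 13.1000 / 16 = 0.8187
UCL = X̄ + 3·M̄R̄/d₂ = 29.8471 + 3 × 0.8187 / 1.128 = 32.0246

32.02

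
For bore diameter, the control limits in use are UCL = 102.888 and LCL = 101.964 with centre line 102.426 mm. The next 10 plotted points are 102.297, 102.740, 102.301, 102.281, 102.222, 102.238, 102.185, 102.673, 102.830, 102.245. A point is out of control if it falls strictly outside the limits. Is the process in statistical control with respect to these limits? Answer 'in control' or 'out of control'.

in control

All 10 points lie within [101.964, 102.888].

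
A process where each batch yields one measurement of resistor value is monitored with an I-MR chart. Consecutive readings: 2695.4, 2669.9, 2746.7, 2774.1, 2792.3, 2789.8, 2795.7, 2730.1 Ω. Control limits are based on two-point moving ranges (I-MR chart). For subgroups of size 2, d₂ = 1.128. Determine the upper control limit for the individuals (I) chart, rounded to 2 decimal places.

2833.56

X̄ = (2695.4 + 2669.9 + 2746.7 + 2774.1 + 2792.3 + 2789.8 + 2795.7 + 2730.1) / 8 = 2749.2500
Moving ranges: 25.5, 76.8, 27.4, 18.2, 2.5, 5.9, 65.6; M̄R̄ = 221.9000 / 7 = 31.7000
UCL = X̄ + 3·M̄R̄/d₂ = 2749.2500 + 3 × 31.7000 / 1.128 = 2833.5585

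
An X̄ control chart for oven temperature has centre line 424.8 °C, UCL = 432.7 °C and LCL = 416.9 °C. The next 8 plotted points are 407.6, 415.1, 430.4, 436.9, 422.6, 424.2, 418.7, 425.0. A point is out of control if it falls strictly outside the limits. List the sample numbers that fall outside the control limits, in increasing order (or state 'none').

1, 2, 4

Compare each point to [416.9, 432.7]: sample 1 = 407.6 < LCL; sample 2 = 415.1 < LCL; sample 4 = 436.9 > UCL.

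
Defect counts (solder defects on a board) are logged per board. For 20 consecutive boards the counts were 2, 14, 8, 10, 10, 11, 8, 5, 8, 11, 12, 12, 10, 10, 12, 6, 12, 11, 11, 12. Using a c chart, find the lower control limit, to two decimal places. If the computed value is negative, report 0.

0.38

c̄ = (2 + 14 + 8 + 10 + 10 + 11 + 8 + 5 + 8 + 11 + 12 + 12 + 10 + 10 + 12 + 6 + 12 + 11 + 11 + 12) / 20 = 195 / 20 = 9.7500
LCL = c̄ − 3√c̄ = 9.7500 − 3 × 3.1225 = 0.3825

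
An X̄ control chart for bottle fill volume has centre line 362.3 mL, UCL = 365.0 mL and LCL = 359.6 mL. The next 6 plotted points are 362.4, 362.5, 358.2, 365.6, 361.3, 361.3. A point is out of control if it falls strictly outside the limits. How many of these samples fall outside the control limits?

Compare each point to [359.6, 365.0]: sample 3 = 358.2 < LCL; sample 4 = 365.6 > UCL.

2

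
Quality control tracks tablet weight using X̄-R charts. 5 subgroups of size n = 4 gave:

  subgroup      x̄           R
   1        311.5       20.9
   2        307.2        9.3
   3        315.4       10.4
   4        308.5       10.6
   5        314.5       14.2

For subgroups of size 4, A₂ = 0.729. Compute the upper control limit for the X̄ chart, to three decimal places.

320.955

X̄̄ = (311.5 + 307.2 + 315.4 + 308.5 + 314.5) / 5 = 1557.1000 / 5 = 311.4200
R̄ = (20.9 + 9.3 + 10.4 + 10.6 + 14.2) / 5 = 65.4000 / 5 = 13.0800
UCL = X̄̄ + A₂·R̄ = 311.4200 + 0.729 × 13.0800 = 320.9553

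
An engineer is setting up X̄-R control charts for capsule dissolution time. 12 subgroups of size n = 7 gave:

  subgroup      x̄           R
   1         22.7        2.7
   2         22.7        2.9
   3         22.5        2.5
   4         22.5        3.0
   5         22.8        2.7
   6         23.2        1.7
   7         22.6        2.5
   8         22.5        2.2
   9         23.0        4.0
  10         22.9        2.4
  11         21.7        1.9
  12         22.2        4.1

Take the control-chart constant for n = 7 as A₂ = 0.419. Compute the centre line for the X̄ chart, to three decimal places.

22.608

X̄̄ = (22.7 + 22.7 + 22.5 + 22.5 + 22.8 + 23.2 + 22.6 + 22.5 + 23.0 + 22.9 + 21.7 + 22.2) / 12 = 271.3000 / 12 = 22.6083
CL = X̄̄ = 22.6083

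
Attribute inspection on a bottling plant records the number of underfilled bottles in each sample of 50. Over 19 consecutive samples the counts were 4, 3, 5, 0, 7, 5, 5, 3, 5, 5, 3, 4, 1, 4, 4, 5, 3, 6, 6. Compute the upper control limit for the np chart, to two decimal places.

9.93

p̄ = Σdᵢ / (k·n) = 78 / (19 × 50) = 0.08211
UCL = np̄ + 3·√(np̄(1−p̄)) = 4.1053 + 3 × √(4.1053×0.91789) = 4.1053 + 3 × 1.9412 = 9.9288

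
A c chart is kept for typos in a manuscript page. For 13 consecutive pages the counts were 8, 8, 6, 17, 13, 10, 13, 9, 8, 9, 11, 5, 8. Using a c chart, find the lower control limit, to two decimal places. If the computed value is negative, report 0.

0.31

c̄ = (8 + 8 + 6 + 17 + 13 + 10 + 13 + 9 + 8 + 9 + 11 + 5 + 8) / 13 = 125 / 13 = 9.6154
LCL = c̄ − 3√c̄ = 9.6154 − 3 × 3.1009 = 0.3128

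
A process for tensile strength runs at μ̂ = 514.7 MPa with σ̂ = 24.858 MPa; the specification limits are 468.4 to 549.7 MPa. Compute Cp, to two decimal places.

Cp = (USL − LSL) / (6σ̂) = (549.7 − 468.4) / (6 × 24.858) = 81.3000 / 149.1480 = 0.5451

0.55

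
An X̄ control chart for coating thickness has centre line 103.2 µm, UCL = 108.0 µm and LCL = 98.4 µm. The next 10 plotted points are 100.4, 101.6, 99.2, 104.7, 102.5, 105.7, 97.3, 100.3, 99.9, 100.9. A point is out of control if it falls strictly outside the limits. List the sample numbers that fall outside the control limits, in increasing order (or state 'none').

Compare each point to [98.4, 108.0]: sample 7 = 97.3 < LCL.

7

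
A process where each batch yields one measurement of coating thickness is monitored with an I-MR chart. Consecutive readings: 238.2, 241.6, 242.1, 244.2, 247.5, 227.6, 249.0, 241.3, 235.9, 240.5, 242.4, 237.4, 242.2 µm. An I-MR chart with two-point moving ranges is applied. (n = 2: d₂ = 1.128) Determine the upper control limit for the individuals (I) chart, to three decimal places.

X̄ = (238.2 + 241.6 + 242.1 + 244.2 + 247.5 + 227.6 + 249.0 + 241.3 + 235.9 + 240.5 + 242.4 + 237.4 + 242.2) / 13 = 240.7615
Moving ranges: 3.4, 0.5, 2.1, 3.3, 19.9, 21.4, 7.7, 5.4, 4.6, 1.9, 5.0, 4.8; M̄R̄ = 80.0000 / 12 = 6.6667
UCL = X̄ + 3·M̄R̄/d₂ = 240.7615 + 3 × 6.6667 / 1.128 = 258.4920

258.492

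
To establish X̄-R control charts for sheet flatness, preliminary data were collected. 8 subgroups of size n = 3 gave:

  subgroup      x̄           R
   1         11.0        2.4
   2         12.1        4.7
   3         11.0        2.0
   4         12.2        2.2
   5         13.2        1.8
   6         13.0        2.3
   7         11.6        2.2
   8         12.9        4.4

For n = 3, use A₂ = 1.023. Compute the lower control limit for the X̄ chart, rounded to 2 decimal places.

9.31

X̄̄ = (11.0 + 12.1 + 11.0 + 12.2 + 13.2 + 13.0 + 11.6 + 12.9) / 8 = 97.0000 / 8 = 12.1250
R̄ = (2.4 + 4.7 + 2.0 + 2.2 + 1.8 + 2.3 + 2.2 + 4.4) / 8 = 22.0000 / 8 = 2.7500
LCL = X̄̄ − A₂·R̄ = 12.1250 − 1.023 × 2.7500 = 9.3117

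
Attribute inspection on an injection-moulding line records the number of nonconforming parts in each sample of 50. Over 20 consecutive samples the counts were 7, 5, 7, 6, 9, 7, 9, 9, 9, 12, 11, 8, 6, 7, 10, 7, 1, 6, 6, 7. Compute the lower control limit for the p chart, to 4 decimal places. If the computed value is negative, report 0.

0.0000

p̄ = Σdᵢ / (k·n) = 149 / (20 × 50) = 0.14900
LCL = p̄ − 3·√(p̄(1−p̄)/n) = 0.14900 − 3 × 0.05036 = -0.00208 → 0 (negative, so LCL = 0)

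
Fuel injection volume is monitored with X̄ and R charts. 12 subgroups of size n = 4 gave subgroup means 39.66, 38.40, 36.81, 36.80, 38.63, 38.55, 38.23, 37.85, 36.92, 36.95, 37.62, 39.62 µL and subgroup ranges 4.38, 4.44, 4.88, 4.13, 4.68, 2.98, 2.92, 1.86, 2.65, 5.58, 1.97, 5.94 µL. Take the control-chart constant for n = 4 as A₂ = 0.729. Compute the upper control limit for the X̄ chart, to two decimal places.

40.82

X̄̄ = (39.66 + 38.40 + 36.81 + 36.80 + 38.63 + 38.55 + 38.23 + 37.85 + 36.92 + 36.95 + 37.62 + 39.62) / 12 = 456.0400 / 12 = 38.0033
R̄ = (4.38 + 4.44 + 4.88 + 4.13 + 4.68 + 2.98 + 2.92 + 1.86 + 2.65 + 5.58 + 1.97 + 5.94) / 12 = 46.4100 / 12 = 3.8675
UCL = X̄̄ + A₂·R̄ = 38.0033 + 0.729 × 3.8675 = 40.8227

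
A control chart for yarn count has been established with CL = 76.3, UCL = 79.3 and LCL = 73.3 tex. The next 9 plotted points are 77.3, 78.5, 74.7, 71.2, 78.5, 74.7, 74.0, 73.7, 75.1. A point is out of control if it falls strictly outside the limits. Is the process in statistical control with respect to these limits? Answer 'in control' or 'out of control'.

out of control

Compare each point to [73.3, 79.3]: sample 4 = 71.2 < LCL.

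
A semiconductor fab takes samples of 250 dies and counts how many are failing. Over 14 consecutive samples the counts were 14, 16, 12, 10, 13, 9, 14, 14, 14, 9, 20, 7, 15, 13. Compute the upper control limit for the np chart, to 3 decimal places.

p̄ = Σdᵢ / (k·n) = 180 / (14 × 250) = 0.05143
UCL = np̄ + 3·√(np̄(1−p̄)) = 12.8571 + 3 × √(12.8571×0.94857) = 12.8571 + 3 × 3.4923 = 23.3339

23.334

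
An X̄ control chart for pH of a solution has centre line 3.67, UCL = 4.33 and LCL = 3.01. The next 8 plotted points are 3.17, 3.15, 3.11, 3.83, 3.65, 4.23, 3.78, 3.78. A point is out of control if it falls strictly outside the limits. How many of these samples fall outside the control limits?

All 8 points lie within [3.01, 4.33].

0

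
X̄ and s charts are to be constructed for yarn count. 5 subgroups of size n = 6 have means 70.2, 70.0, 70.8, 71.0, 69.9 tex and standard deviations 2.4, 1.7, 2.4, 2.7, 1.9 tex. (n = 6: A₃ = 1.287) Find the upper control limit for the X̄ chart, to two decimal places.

X̄̄ = (70.2 + 70.0 + 70.8 + 71.0 + 69.9) / 5 = 70.3800
s̄ = (2.4 + 1.7 + 2.4 + 2.7 + 1.9) / 5 = 2.2200
UCL = X̄̄ + A₃·s̄ = 70.3800 + 1.287 × 2.2200 = 73.2371

73.24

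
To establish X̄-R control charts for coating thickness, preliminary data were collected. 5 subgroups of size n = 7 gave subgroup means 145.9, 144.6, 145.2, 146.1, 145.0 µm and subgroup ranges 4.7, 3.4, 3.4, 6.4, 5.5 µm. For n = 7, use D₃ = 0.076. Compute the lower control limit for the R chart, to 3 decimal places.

R̄ = (4.7 + 3.4 + 3.4 + 6.4 + 5.5) / 5 = 23.4000 / 5 = 4.6800
LCL_R = D₃·R̄ = 0.076 × 4.6800 = 0.3557

0.356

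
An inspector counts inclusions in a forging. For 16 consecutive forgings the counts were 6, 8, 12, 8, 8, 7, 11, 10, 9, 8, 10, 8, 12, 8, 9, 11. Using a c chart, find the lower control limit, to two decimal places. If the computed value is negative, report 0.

c̄ = (6 + 8 + 12 + 8 + 8 + 7 + 11 + 10 + 9 + 8 + 10 + 8 + 12 + 8 + 9 + 11) / 16 = 145 / 16 = 9.0625
LCL = c̄ − 3√c̄ = 9.0625 − 3 × 3.0104 = 0.0313

0.03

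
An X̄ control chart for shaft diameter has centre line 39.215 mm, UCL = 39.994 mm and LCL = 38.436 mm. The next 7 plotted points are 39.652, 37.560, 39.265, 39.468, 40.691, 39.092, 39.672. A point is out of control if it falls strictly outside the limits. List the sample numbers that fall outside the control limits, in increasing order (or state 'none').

2, 5

Compare each point to [38.436, 39.994]: sample 2 = 37.560 < LCL; sample 5 = 40.691 > UCL.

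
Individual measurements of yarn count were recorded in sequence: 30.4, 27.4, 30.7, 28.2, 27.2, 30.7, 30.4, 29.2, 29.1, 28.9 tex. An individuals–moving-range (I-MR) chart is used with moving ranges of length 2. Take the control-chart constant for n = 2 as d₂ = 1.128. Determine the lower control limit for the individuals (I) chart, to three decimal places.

X̄ = (30.4 + 27.4 + 30.7 + 28.2 + 27.2 + 30.7 + 30.4 + 29.2 + 29.1 + 28.9) / 10 = 29.2200
Moving ranges: 3.0, 3.3, 2.5, 1.0, 3.5, 0.3, 1.2, 0.1, 0.2; M̄R̄ = 15.1000 / 9 = 1.6778
LCL = X̄ − 3·M̄R̄/d₂ = 29.2200 − 3 × 1.6778 / 1.128 = 24.7578

24.758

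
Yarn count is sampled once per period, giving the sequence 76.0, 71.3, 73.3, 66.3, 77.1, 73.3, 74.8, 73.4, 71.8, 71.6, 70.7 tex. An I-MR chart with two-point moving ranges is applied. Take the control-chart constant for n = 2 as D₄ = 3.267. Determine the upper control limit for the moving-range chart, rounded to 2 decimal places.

Moving ranges: 4.7, 2.0, 7.0, 10.8, 3.8, 1.5, 1.4, 1.6, 0.2, 0.9; M̄R̄ = 33.9000 / 10 = 3.3900
UCL_MR = D₄·M̄R̄ = 3.267 × 3.3900 = 11.0751

11.08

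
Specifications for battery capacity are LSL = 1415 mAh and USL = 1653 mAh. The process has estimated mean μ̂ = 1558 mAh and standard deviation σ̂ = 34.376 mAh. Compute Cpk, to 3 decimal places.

Cpu = (USL − μ̂) / (3σ̂) = (1653 − 1558) / (3 × 34.376) = 0.9212; Cpl = (μ̂ − LSL) / (3σ̂) = (1558 − 1415) / (3 × 34.376) = 1.3866; Cpk = min(Cpu, Cpl) = 0.9212

0.921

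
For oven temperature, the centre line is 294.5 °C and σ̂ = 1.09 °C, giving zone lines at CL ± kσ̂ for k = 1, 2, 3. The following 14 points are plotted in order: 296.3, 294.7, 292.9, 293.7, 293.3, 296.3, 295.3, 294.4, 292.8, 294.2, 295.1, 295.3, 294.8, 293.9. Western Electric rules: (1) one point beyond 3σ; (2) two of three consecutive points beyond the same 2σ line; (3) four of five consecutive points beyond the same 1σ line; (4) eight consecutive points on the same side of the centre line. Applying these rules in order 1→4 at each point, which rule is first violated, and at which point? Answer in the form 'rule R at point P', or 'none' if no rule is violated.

none

Zone of each point (C = within 1σ̂, B = 1σ̂–2σ̂, A = 2σ̂–3σ̂, * = beyond 3σ̂; sign = side of CL): 1:+B, 2:+C, 3:-B, 4:-C, 5:-B, 6:+B, 7:+C, 8:-C, 9:-B, 10:-C, 11:+C, 12:+C, 13:+C, 14:-C
No rule fires across all 14 points.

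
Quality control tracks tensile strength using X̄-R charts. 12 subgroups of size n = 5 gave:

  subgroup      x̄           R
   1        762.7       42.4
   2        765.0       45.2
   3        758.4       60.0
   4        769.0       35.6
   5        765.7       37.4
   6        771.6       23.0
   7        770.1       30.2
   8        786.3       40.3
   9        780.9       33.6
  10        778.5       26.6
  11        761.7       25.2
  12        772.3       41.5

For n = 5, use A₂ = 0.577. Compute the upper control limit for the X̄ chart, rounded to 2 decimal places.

791.39

X̄̄ = (762.7 + 765.0 + 758.4 + 769.0 + 765.7 + 771.6 + 770.1 + 786.3 + 780.9 + 778.5 + 761.7 + 772.3) / 12 = 9242.2000 / 12 = 770.1833
R̄ = (42.4 + 45.2 + 60.0 + 35.6 + 37.4 + 23.0 + 30.2 + 40.3 + 33.6 + 26.6 + 25.2 + 41.5) / 12 = 441.0000 / 12 = 36.7500
UCL = X̄̄ + A₂·R̄ = 770.1833 + 0.577 × 36.7500 = 791.3881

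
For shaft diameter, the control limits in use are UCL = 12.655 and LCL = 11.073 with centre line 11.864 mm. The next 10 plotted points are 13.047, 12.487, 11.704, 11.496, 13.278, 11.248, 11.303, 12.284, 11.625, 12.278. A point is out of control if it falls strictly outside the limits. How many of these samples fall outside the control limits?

Compare each point to [11.073, 12.655]: sample 1 = 13.047 > UCL; sample 5 = 13.278 > UCL.

2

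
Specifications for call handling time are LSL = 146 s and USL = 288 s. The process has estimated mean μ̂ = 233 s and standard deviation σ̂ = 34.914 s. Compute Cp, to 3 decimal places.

Cp = (USL − LSL) / (6σ̂) = (288 − 146) / (6 × 34.914) = 142.0000 / 209.4840 = 0.6779

0.678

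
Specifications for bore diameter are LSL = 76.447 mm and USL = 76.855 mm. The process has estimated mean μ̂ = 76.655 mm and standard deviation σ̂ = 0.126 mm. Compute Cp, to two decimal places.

0.54

Cp = (USL − LSL) / (6σ̂) = (76.855 − 76.447) / (6 × 0.126) = 0.4080 / 0.7560 = 0.5397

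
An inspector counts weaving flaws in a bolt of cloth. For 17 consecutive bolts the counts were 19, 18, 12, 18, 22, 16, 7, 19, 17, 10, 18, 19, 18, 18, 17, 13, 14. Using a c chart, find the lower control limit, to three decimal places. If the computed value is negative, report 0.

4.110

c̄ = (19 + 18 + 12 + 18 + 22 + 16 + 7 + 19 + 17 + 10 + 18 + 19 + 18 + 18 + 17 + 13 + 14) / 17 = 275 / 17 = 16.1765
LCL = c̄ − 3√c̄ = 16.1765 − 3 × 4.0220 = 4.1105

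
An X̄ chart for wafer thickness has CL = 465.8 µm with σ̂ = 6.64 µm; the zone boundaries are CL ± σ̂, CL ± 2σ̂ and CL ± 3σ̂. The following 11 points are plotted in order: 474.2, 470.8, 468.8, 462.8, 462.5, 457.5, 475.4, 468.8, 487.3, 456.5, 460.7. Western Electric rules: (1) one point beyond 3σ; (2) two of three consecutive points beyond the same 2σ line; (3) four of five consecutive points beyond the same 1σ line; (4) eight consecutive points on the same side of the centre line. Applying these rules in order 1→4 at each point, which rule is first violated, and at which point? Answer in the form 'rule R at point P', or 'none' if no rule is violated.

Zone of each point (C = within 1σ̂, B = 1σ̂–2σ̂, A = 2σ̂–3σ̂, * = beyond 3σ̂; sign = side of CL): 1:+B, 2:+C, 3:+C, 4:-C, 5:-C, 6:-B, 7:+B, 8:+C, 9:+*, 10:-B, 11:-C
Rule 1 (one point beyond the 3σ limits) is satisfied at point 9.

rule 1 at point 9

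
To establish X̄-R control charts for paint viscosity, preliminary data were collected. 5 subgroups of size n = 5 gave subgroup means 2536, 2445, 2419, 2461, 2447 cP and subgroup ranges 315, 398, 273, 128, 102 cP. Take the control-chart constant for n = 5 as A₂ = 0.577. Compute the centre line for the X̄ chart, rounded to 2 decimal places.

2461.60

X̄̄ = (2536 + 2445 + 2419 + 2461 + 2447) / 5 = 12308.0000 / 5 = 2461.6000
CL = X̄̄ = 2461.6000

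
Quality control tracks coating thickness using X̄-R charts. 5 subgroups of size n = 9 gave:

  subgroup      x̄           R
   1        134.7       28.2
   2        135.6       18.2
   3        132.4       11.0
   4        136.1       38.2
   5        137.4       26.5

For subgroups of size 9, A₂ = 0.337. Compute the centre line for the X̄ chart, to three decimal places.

135.240

X̄̄ = (134.7 + 135.6 + 132.4 + 136.1 + 137.4) / 5 = 676.2000 / 5 = 135.2400
CL = X̄̄ = 135.2400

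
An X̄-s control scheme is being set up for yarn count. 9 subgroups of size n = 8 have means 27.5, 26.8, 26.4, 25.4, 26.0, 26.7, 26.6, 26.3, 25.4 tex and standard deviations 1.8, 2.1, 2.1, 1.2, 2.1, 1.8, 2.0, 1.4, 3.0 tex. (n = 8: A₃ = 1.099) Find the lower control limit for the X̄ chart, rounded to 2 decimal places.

24.21

X̄̄ = (27.5 + 26.8 + 26.4 + 25.4 + 26.0 + 26.7 + 26.6 + 26.3 + 25.4) / 9 = 26.3444
s̄ = (1.8 + 2.1 + 2.1 + 1.2 + 2.1 + 1.8 + 2.0 + 1.4 + 3.0) / 9 = 1.9444
LCL = X̄̄ − A₃·s̄ = 26.3444 − 1.099 × 1.9444 = 24.2075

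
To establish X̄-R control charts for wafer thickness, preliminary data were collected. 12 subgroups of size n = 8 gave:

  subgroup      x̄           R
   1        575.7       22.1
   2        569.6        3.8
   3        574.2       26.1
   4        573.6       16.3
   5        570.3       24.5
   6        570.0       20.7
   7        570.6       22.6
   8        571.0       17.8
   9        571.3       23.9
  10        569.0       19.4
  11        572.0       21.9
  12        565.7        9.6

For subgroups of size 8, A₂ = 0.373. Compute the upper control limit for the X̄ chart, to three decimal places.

X̄̄ = (575.7 + 569.6 + 574.2 + 573.6 + 570.3 + 570.0 + 570.6 + 571.0 + 571.3 + 569.0 + 572.0 + 565.7) / 12 = 6853.0000 / 12 = 571.0833
R̄ = (22.1 + 3.8 + 26.1 + 16.3 + 24.5 + 20.7 + 22.6 + 17.8 + 23.9 + 19.4 + 21.9 + 9.6) / 12 = 228.7000 / 12 = 19.0583
UCL = X̄̄ + A₂·R̄ = 571.0833 + 0.373 × 19.0583 = 578.1921

578.192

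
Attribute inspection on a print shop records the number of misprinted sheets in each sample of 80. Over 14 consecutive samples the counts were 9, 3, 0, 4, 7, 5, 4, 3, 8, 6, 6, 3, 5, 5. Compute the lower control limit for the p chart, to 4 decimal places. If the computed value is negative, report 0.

p̄ = Σdᵢ / (k·n) = 68 / (14 × 80) = 0.06071
LCL = p̄ − 3·√(p̄(1−p̄)/n) = 0.06071 − 3 × 0.02670 = -0.01938 → 0 (negative, so LCL = 0)

0.0000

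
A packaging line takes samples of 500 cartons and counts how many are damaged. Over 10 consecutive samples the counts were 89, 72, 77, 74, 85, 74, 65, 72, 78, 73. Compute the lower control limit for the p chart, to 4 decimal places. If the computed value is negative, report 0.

p̄ = Σdᵢ / (k·n) = 759 / (10 × 500) = 0.15180
LCL = p̄ − 3·√(p̄(1−p̄)/n) = 0.15180 − 3 × 0.01605 = 0.10366

0.1037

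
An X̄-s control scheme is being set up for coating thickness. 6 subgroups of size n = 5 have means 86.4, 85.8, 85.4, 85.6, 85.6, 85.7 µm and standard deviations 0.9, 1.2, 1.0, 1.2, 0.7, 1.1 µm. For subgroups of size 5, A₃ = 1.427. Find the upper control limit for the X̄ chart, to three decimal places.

X̄̄ = (86.4 + 85.8 + 85.4 + 85.6 + 85.6 + 85.7) / 6 = 85.7500
s̄ = (0.9 + 1.2 + 1.0 + 1.2 + 0.7 + 1.1) / 6 = 1.0167
UCL = X̄̄ + A₃·s̄ = 85.7500 + 1.427 × 1.0167 = 87.2008

87.201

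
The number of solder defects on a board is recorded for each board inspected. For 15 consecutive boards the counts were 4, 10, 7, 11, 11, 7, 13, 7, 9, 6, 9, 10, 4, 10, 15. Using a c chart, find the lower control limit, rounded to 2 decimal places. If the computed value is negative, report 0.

0.00

c̄ = (4 + 10 + 7 + 11 + 11 + 7 + 13 + 7 + 9 + 6 + 9 + 10 + 4 + 10 + 15) / 15 = 133 / 15 = 8.8667
LCL = c̄ − 3√c̄ = 8.8667 − 3 × 2.9777 = -0.0664 → 0 (cannot be negative)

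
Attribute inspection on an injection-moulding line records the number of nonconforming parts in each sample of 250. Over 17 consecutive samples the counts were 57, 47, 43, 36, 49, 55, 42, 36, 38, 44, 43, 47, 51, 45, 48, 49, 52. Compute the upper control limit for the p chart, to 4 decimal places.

0.2575

p̄ = Σdᵢ / (k·n) = 782 / (17 × 250) = 0.18400
UCL = p̄ + 3·√(p̄(1−p̄)/n) = 0.18400 + 3 × √(0.18400×0.81600/250) = 0.18400 + 3 × 0.02451 = 0.25752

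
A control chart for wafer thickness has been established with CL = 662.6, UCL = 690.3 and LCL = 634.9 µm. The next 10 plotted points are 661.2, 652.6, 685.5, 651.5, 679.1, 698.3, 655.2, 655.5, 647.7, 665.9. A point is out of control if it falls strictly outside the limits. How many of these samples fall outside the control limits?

Compare each point to [634.9, 690.3]: sample 6 = 698.3 > UCL.

1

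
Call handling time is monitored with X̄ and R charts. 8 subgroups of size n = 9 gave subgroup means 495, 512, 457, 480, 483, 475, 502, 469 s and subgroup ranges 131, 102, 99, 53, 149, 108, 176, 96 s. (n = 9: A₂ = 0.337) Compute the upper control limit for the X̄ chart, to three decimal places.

X̄̄ = (495 + 512 + 457 + 480 + 483 + 475 + 502 + 469) / 8 = 3873.0000 / 8 = 484.1250
R̄ = (131 + 102 + 99 + 53 + 149 + 108 + 176 + 96) / 8 = 914.0000 / 8 = 114.2500
UCL = X̄̄ + A₂·R̄ = 484.1250 + 0.337 × 114.2500 = 522.6273

522.627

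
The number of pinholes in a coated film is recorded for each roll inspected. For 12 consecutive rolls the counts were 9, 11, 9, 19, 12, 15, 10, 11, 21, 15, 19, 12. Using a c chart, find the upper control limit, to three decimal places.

24.640

c̄ = (9 + 11 + 9 + 19 + 12 + 15 + 10 + 11 + 21 + 15 + 19 + 12) / 12 = 163 / 12 = 13.5833
UCL = c̄ + 3√c̄ = 13.5833 + 3 × √13.5833 = 13.5833 + 3 × 3.6856 = 24.6400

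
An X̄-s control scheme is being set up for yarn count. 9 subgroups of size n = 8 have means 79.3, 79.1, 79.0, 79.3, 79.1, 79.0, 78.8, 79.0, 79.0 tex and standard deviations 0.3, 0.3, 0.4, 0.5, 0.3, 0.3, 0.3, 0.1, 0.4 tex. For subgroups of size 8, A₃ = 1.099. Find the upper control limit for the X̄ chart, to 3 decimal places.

79.421

X̄̄ = (79.3 + 79.1 + 79.0 + 79.3 + 79.1 + 79.0 + 78.8 + 79.0 + 79.0) / 9 = 79.0667
s̄ = (0.3 + 0.3 + 0.4 + 0.5 + 0.3 + 0.3 + 0.3 + 0.1 + 0.4) / 9 = 0.3222
UCL = X̄̄ + A₃·s̄ = 79.0667 + 1.099 × 0.3222 = 79.4208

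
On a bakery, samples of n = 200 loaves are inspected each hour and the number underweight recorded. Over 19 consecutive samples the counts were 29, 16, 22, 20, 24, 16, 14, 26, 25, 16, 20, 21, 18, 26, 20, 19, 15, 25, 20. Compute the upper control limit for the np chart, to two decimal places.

33.54

p̄ = Σdᵢ / (k·n) = 392 / (19 × 200) = 0.10316
UCL = np̄ + 3·√(np̄(1−p̄)) = 20.6316 + 3 × √(20.6316×0.89684) = 20.6316 + 3 × 4.3015 = 33.5362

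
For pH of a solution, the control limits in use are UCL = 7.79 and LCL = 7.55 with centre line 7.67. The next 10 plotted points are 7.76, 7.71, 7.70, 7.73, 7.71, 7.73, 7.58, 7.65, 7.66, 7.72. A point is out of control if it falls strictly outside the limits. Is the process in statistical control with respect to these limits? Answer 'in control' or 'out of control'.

in control

All 10 points lie within [7.55, 7.79].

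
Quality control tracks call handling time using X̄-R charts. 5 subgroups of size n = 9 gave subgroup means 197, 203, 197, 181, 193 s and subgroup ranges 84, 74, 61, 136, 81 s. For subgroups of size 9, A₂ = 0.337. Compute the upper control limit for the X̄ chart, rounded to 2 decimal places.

X̄̄ = (197 + 203 + 197 + 181 + 193) / 5 = 971.0000 / 5 = 194.2000
R̄ = (84 + 74 + 61 + 136 + 81) / 5 = 436.0000 / 5 = 87.2000
UCL = X̄̄ + A₂·R̄ = 194.2000 + 0.337 × 87.2000 = 223.5864

223.59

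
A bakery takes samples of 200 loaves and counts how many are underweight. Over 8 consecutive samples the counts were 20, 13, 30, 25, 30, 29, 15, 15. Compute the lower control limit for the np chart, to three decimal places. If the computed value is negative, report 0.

p̄ = Σdᵢ / (k·n) = 177 / (8 × 200) = 0.11063
LCL = np̄ − 3·√(np̄(1−p̄)) = 22.1250 − 3 × 4.4359 = 8.8172

8.817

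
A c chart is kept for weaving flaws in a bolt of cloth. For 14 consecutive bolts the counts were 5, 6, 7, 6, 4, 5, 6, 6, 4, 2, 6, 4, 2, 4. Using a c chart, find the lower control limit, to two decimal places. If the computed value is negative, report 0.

0.00

c̄ = (5 + 6 + 7 + 6 + 4 + 5 + 6 + 6 + 4 + 2 + 6 + 4 + 2 + 4) / 14 = 67 / 14 = 4.7857
LCL = c̄ − 3√c̄ = 4.7857 − 3 × 2.1876 = -1.7772 → 0 (cannot be negative)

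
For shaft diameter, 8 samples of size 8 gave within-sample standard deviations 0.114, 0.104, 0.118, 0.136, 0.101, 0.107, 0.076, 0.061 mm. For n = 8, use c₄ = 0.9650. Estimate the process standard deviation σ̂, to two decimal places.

s̄ = (0.114 + 0.104 + 0.118 + 0.136 + 0.101 + 0.107 + 0.076 + 0.061) / 8 = 0.1021
σ̂ = s̄ / c₄ = 0.1021 / 0.9650 = 0.1058

0.11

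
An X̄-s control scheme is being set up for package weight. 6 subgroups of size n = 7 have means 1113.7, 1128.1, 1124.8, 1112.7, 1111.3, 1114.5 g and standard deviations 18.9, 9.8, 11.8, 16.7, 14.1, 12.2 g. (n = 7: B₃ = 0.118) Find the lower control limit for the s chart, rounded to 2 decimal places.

1.64

s̄ = (18.9 + 9.8 + 11.8 + 16.7 + 14.1 + 12.2) / 6 = 13.9167
LCL_s = B₃·s̄ = 0.118 × 13.9167 = 1.6422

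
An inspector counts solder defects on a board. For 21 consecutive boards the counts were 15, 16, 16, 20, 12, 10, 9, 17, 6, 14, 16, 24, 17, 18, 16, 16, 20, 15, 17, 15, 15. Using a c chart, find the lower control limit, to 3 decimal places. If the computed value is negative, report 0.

c̄ = (15 + 16 + 16 + 20 + 12 + 10 + 9 + 17 + 6 + 14 + 16 + 24 + 17 + 18 + 16 + 16 + 20 + 15 + 17 + 15 + 15) / 21 = 324 / 21 = 15.4286
LCL = c̄ − 3√c̄ = 15.4286 − 3 × 3.9279 = 3.6448

3.645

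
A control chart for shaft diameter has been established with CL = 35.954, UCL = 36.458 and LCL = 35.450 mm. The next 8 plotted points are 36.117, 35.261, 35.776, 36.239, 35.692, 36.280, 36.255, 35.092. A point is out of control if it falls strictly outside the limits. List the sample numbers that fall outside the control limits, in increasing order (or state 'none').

Compare each point to [35.450, 36.458]: sample 2 = 35.261 < LCL; sample 8 = 35.092 < LCL.

2, 8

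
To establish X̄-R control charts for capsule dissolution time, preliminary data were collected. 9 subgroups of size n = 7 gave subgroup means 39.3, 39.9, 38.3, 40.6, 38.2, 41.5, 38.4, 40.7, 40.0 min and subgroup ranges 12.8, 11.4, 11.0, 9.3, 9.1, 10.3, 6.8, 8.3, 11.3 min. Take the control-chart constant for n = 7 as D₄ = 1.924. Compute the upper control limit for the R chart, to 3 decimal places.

R̄ = (12.8 + 11.4 + 11.0 + 9.3 + 9.1 + 10.3 + 6.8 + 8.3 + 11.3) / 9 = 90.3000 / 9 = 10.0333
UCL_R = D₄·R̄ = 1.924 × 10.0333 = 19.3041

19.304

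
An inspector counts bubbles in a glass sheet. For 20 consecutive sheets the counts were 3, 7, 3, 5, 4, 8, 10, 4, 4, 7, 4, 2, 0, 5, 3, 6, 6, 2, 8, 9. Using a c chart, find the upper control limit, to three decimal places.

11.708

c̄ = (3 + 7 + 3 + 5 + 4 + 8 + 10 + 4 + 4 + 7 + 4 + 2 + 0 + 5 + 3 + 6 + 6 + 2 + 8 + 9) / 20 = 100 / 20 = 5.0000
UCL = c̄ + 3√c̄ = 5.0000 + 3 × √5.0000 = 5.0000 + 3 × 2.2361 = 11.7082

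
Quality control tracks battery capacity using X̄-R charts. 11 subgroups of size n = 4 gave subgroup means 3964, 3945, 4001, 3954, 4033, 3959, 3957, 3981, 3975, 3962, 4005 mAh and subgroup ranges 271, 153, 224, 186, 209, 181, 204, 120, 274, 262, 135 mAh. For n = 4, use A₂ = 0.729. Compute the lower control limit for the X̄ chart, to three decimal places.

3828.941

X̄̄ = (3964 + 3945 + 4001 + 3954 + 4033 + 3959 + 3957 + 3981 + 3975 + 3962 + 4005) / 11 = 43736.0000 / 11 = 3976.0000
R̄ = (271 + 153 + 224 + 186 + 209 + 181 + 204 + 120 + 274 + 262 + 135) / 11 = 2219.0000 / 11 = 201.7273
LCL = X̄̄ − A₂·R̄ = 3976.0000 − 0.729 × 201.7273 = 3828.9408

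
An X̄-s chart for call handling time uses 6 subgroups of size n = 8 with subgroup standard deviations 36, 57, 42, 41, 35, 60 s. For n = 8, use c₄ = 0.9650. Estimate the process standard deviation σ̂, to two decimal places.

46.80

s̄ = (36 + 57 + 42 + 41 + 35 + 60) / 6 = 45.1667
σ̂ = s̄ / c₄ = 45.1667 / 0.9650 = 46.8048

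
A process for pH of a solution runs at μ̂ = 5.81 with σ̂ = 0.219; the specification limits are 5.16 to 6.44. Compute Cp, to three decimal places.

0.974

Cp = (USL − LSL) / (6σ̂) = (6.44 − 5.16) / (6 × 0.219) = 1.2800 / 1.3140 = 0.9741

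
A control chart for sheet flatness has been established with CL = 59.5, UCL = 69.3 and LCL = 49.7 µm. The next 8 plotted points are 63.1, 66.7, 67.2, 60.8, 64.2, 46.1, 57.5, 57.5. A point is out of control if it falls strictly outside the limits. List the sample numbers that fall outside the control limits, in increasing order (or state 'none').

6

Compare each point to [49.7, 69.3]: sample 6 = 46.1 < LCL.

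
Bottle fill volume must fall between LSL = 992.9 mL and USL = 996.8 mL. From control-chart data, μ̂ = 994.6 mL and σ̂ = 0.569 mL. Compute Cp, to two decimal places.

Cp = (USL − LSL) / (6σ̂) = (996.8 − 992.9) / (6 × 0.569) = 3.9000 / 3.4140 = 1.1424

1.14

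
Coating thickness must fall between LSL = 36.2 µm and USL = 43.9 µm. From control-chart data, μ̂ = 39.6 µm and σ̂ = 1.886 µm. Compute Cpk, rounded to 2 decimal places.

Cpu = (USL − μ̂) / (3σ̂) = (43.9 − 39.6) / (3 × 1.886) = 0.7600; Cpl = (μ̂ − LSL) / (3σ̂) = (39.6 − 36.2) / (3 × 1.886) = 0.6009; Cpk = min(Cpu, Cpl) = 0.6009

0.60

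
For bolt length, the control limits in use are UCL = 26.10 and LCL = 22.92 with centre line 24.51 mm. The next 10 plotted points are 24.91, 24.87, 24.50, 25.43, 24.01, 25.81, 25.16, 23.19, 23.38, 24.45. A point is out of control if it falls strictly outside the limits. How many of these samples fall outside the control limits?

0

All 10 points lie within [22.92, 26.10].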